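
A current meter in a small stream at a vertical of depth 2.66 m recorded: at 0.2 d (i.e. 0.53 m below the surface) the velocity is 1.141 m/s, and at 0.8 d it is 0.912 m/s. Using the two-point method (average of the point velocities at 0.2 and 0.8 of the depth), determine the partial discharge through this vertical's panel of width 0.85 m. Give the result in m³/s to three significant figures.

2.32 m³/s

v̄ = (1.141 + 0.912) / 2 = 1.027 m/s
q = v̄ × d × w = 1.027 × 2.66 × 0.85 = 2.321 m³/s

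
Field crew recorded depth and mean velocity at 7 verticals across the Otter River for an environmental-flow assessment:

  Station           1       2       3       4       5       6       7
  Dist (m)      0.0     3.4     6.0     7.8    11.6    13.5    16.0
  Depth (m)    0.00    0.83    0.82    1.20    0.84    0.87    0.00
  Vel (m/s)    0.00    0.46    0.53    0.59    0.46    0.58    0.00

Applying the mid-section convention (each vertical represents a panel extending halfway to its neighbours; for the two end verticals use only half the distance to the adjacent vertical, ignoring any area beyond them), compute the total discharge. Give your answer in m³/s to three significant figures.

w_2 = (6.0 − 0.0)/2 = 3 m; q_2 = 0.46 × 0.83 × 3 = 1.145 m³/s
w_3 = (7.8 − 3.4)/2 = 2.2 m; q_3 = 0.53 × 0.82 × 2.2 = 0.9561 m³/s
w_4 = (11.6 − 6.0)/2 = 2.8 m; q_4 = 0.59 × 1.20 × 2.8 = 1.982 m³/s
w_5 = (13.5 − 7.8)/2 = 2.85 m; q_5 = 0.46 × 0.84 × 2.85 = 1.101 m³/s
w_6 = (16.0 − 11.6)/2 = 2.2 m; q_6 = 0.58 × 0.87 × 2.2 = 1.110 m³/s
Stations 1, 7 contribute zero (depth or velocity is 0).
Q = Σ qᵢ = 6.295 m³/s

6.30 m³/s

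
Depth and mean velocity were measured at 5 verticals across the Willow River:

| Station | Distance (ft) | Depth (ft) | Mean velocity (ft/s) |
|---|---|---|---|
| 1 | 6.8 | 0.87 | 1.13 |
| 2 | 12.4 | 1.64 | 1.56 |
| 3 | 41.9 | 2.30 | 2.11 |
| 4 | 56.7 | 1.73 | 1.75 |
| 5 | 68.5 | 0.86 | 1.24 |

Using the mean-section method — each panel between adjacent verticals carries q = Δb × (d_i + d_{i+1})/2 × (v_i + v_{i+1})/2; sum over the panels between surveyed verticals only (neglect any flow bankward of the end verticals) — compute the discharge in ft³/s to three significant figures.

Panel 1-2: Δb = 5.6 ft, d̄ = (0.87+1.64)/2 = 1.255, v̄ = (1.13+1.56)/2 = 1.345 → q = 5.6×1.255×1.345 = 9.453 ft³/s
Panel 2-3: Δb = 29.5 ft, d̄ = (1.64+2.30)/2 = 1.97, v̄ = (1.56+2.11)/2 = 1.835 → q = 29.5×1.97×1.835 = 106.6 ft³/s
Panel 3-4: Δb = 14.8 ft, d̄ = (2.30+1.73)/2 = 2.015, v̄ = (2.11+1.75)/2 = 1.93 → q = 14.8×2.015×1.93 = 57.56 ft³/s
Panel 4-5: Δb = 11.8 ft, d̄ = (1.73+0.86)/2 = 1.295, v̄ = (1.75+1.24)/2 = 1.495 → q = 11.8×1.295×1.495 = 22.85 ft³/s
Q = Σ q = 196.5 ft³/s

196 ft³/s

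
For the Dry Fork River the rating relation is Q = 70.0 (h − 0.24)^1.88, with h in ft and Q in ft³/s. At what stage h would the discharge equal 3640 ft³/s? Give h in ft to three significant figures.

8.42 ft

h − h₀ = (Q/C)^(1/b) = (3640/70.0)^(1/1.88) = 8.180 ft
h = 0.24 + 8.180 = 8.420 ft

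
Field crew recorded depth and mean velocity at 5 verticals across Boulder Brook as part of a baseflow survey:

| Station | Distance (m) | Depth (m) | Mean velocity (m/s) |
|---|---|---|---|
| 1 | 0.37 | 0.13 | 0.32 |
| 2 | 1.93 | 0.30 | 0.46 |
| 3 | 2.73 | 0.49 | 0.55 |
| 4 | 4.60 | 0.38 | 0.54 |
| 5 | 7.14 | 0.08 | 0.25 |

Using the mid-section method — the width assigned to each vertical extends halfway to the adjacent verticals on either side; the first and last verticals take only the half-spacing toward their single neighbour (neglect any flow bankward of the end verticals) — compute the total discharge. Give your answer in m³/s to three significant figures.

1.03 m³/s

w_1 = (1.93 − 0.37)/2 = 0.78 m; q_1 = 0.32 × 0.13 × 0.78 = 0.03245 m³/s
w_2 = (2.73 − 0.37)/2 = 1.18 m; q_2 = 0.46 × 0.30 × 1.18 = 0.1628 m³/s
w_3 = (4.60 − 1.93)/2 = 1.335 m; q_3 = 0.55 × 0.49 × 1.335 = 0.3598 m³/s
w_4 = (7.14 − 2.73)/2 = 2.205 m; q_4 = 0.54 × 0.38 × 2.205 = 0.4525 m³/s
w_5 = (7.14 − 4.60)/2 = 1.27 m; q_5 = 0.25 × 0.08 × 1.27 = 0.02540 m³/s
Q = Σ qᵢ = 1.033 m³/s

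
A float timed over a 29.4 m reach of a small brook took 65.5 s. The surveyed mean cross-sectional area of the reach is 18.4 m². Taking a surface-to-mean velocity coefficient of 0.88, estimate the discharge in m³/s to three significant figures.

v_surface = L / t̄ = 29.4 / 65.5 = 0.4489 m/s
v_mean = 0.88 × 0.4489 = 0.3950 m/s
Q = A × v_mean = 18.4 × 0.3950 = 7.268 m³/s

7.27 m³/s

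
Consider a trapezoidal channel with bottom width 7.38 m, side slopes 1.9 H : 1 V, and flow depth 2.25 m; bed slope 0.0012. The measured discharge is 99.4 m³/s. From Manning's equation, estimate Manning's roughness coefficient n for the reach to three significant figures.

A = (b + z·y)·y = (7.38 + 1.9×2.25)×2.25 = 26.22 m²
P = b + 2y√(1+z²) = 7.38 + 2×2.25×√(1+1.9²) = 17.04 m
R = A/P = 26.22/17.04 = 1.539 m
n = (1/Q)·A·R^(2/3)·S^(1/2) = (1/99.4) × 26.22 × 1.333 × 0.03464 = 0.01218

0.0122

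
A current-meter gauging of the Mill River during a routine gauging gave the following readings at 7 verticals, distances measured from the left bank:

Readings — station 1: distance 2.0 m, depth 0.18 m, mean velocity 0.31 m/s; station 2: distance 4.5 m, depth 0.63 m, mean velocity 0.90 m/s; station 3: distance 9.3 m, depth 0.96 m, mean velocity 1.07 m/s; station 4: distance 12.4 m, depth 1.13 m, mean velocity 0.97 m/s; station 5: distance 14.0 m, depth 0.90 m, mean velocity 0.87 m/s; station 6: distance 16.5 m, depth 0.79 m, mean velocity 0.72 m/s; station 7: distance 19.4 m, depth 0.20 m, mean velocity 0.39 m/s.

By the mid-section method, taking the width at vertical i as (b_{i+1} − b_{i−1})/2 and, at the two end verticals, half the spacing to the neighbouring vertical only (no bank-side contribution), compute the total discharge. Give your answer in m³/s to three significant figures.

12.0 m³/s

w_1 = (4.5 − 2.0)/2 = 1.25 m; q_1 = 0.31 × 0.18 × 1.25 = 0.06975 m³/s
w_2 = (9.3 − 2.0)/2 = 3.65 m; q_2 = 0.90 × 0.63 × 3.65 = 2.070 m³/s
w_3 = (12.4 − 4.5)/2 = 3.95 m; q_3 = 1.07 × 0.96 × 3.95 = 4.057 m³/s
w_4 = (14.0 − 9.3)/2 = 2.35 m; q_4 = 0.97 × 1.13 × 2.35 = 2.576 m³/s
w_5 = (16.5 − 12.4)/2 = 2.05 m; q_5 = 0.87 × 0.90 × 2.05 = 1.605 m³/s
w_6 = (19.4 − 14.0)/2 = 2.7 m; q_6 = 0.72 × 0.79 × 2.7 = 1.536 m³/s
w_7 = (19.4 − 16.5)/2 = 1.45 m; q_7 = 0.39 × 0.20 × 1.45 = 0.1131 m³/s
Q = Σ qᵢ = 12.03 m³/s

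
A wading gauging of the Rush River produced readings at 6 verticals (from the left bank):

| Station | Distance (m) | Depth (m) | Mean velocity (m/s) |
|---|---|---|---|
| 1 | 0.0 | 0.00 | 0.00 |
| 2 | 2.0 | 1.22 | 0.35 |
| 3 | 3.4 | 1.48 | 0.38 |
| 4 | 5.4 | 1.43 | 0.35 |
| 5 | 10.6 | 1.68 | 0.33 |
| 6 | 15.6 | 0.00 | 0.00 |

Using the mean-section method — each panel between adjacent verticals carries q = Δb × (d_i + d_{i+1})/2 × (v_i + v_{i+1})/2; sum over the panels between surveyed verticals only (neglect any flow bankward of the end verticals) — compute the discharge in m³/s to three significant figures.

5.41 m³/s

Panel 1-2: Δb = 2 m, d̄ = (0.00+1.22)/2 = 0.61, v̄ = (0.00+0.35)/2 = 0.175 → q = 2×0.61×0.175 = 0.2135 m³/s
Panel 2-3: Δb = 1.4 m, d̄ = (1.22+1.48)/2 = 1.35, v̄ = (0.35+0.38)/2 = 0.365 → q = 1.4×1.35×0.365 = 0.6899 m³/s
Panel 3-4: Δb = 2 m, d̄ = (1.48+1.43)/2 = 1.455, v̄ = (0.38+0.35)/2 = 0.365 → q = 2×1.455×0.365 = 1.062 m³/s
Panel 4-5: Δb = 5.2 m, d̄ = (1.43+1.68)/2 = 1.555, v̄ = (0.35+0.33)/2 = 0.34 → q = 5.2×1.555×0.34 = 2.749 m³/s
Panel 5-6: Δb = 5 m, d̄ = (1.68+0.00)/2 = 0.84, v̄ = (0.33+0.00)/2 = 0.165 → q = 5×0.84×0.165 = 0.6930 m³/s
Q = Σ q = 5.408 m³/s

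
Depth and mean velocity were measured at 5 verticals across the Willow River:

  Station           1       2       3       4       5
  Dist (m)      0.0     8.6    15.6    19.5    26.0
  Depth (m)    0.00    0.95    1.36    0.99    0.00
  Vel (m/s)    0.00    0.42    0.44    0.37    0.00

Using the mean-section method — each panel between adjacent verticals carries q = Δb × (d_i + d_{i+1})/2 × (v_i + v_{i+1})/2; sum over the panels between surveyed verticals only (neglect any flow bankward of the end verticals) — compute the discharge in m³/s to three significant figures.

6.79 m³/s

Panel 1-2: Δb = 8.6 m, d̄ = (0.00+0.95)/2 = 0.475, v̄ = (0.00+0.42)/2 = 0.21 → q = 8.6×0.475×0.21 = 0.8579 m³/s
Panel 2-3: Δb = 7 m, d̄ = (0.95+1.36)/2 = 1.155, v̄ = (0.42+0.44)/2 = 0.43 → q = 7×1.155×0.43 = 3.477 m³/s
Panel 3-4: Δb = 3.9 m, d̄ = (1.36+0.99)/2 = 1.175, v̄ = (0.44+0.37)/2 = 0.405 → q = 3.9×1.175×0.405 = 1.856 m³/s
Panel 4-5: Δb = 6.5 m, d̄ = (0.99+0.00)/2 = 0.495, v̄ = (0.37+0.00)/2 = 0.185 → q = 6.5×0.495×0.185 = 0.5952 m³/s
Q = Σ q = 6.786 m³/s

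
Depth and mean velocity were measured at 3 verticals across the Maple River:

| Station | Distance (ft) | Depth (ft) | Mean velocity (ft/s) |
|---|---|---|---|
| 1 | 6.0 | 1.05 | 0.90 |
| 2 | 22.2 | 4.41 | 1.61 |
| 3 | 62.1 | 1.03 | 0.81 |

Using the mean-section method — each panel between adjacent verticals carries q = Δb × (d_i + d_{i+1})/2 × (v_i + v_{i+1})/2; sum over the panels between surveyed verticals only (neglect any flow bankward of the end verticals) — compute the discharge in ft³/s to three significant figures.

187 ft³/s

Panel 1-2: Δb = 16.2 ft, d̄ = (1.05+4.41)/2 = 2.73, v̄ = (0.90+1.61)/2 = 1.255 → q = 16.2×2.73×1.255 = 55.50 ft³/s
Panel 2-3: Δb = 39.9 ft, d̄ = (4.41+1.03)/2 = 2.72, v̄ = (1.61+0.81)/2 = 1.21 → q = 39.9×2.72×1.21 = 131.3 ft³/s
Q = Σ q = 186.8 ft³/s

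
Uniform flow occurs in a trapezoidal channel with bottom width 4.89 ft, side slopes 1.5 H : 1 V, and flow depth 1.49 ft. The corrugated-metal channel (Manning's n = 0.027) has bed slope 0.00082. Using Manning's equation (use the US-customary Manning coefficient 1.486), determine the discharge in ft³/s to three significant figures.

A = (b + z·y)·y = (4.89 + 1.5×1.49)×1.49 = 10.62 ft²
P = b + 2y√(1+z²) = 4.89 + 2×1.49×√(1+1.5²) = 10.26 ft
R = A/P = 10.62/10.26 = 1.034 ft
Q = (1.486/n)·A·R^(2/3)·S^(1/2) = (1.486/0.027) × 10.62 × 1.034^(2/3) × 0.00082^(1/2) = 17.11 ft³/s

17.1 ft³/s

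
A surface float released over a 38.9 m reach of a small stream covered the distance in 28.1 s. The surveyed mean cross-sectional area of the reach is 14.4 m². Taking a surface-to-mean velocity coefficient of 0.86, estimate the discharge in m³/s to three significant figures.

17.1 m³/s

v_surface = L / t̄ = 38.9 / 28.1 = 1.384 m/s
v_mean = 0.86 × 1.384 = 1.191 m/s
Q = A × v_mean = 14.4 × 1.191 = 17.14 m³/s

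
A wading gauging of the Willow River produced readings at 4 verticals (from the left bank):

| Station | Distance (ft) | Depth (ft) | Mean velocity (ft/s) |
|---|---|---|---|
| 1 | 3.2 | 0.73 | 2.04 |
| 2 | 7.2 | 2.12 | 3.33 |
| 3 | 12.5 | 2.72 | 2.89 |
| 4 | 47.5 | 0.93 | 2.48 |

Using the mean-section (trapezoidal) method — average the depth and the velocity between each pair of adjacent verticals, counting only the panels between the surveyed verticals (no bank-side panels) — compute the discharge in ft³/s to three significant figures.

227 ft³/s

Panel 1-2: Δb = 4 ft, d̄ = (0.73+2.12)/2 = 1.425, v̄ = (2.04+3.33)/2 = 2.685 → q = 4×1.425×2.685 = 15.30 ft³/s
Panel 2-3: Δb = 5.3 ft, d̄ = (2.12+2.72)/2 = 2.42, v̄ = (3.33+2.89)/2 = 3.11 → q = 5.3×2.42×3.11 = 39.89 ft³/s
Panel 3-4: Δb = 35 ft, d̄ = (2.72+0.93)/2 = 1.825, v̄ = (2.89+2.48)/2 = 2.685 → q = 35×1.825×2.685 = 171.5 ft³/s
Q = Σ q = 226.7 ft³/s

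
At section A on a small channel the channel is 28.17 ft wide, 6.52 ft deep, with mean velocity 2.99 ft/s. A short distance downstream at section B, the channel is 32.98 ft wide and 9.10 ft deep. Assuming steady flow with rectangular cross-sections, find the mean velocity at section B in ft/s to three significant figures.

1.83 ft/s

Q = A₁V₁ = (28.17×6.52) × 2.99 = 549.2 ft³/s
A₂ = 32.98 × 9.10 = 300.1 ft²
V₂ = Q/A₂ = 549.2/300.1 = 1.830 ft/s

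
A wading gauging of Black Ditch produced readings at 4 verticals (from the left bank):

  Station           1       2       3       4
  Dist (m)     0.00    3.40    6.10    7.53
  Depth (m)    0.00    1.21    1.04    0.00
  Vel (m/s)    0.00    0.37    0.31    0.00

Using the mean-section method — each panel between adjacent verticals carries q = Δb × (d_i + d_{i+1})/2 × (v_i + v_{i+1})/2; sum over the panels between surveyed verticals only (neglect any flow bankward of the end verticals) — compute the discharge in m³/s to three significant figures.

1.53 m³/s

Panel 1-2: Δb = 3.4 m, d̄ = (0.00+1.21)/2 = 0.605, v̄ = (0.00+0.37)/2 = 0.185 → q = 3.4×0.605×0.185 = 0.3805 m³/s
Panel 2-3: Δb = 2.7 m, d̄ = (1.21+1.04)/2 = 1.125, v̄ = (0.37+0.31)/2 = 0.34 → q = 2.7×1.125×0.34 = 1.033 m³/s
Panel 3-4: Δb = 1.43 m, d̄ = (1.04+0.00)/2 = 0.52, v̄ = (0.31+0.00)/2 = 0.155 → q = 1.43×0.52×0.155 = 0.1153 m³/s
Q = Σ q = 1.529 m³/s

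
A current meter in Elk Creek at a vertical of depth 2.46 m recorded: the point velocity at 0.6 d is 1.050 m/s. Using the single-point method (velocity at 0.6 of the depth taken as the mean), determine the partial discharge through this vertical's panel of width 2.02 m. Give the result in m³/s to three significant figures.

5.22 m³/s

v̄ = v₀.₆ = 1.050 m/s
q = v̄ × d × w = 1.050 × 2.46 × 2.02 = 5.218 m³/s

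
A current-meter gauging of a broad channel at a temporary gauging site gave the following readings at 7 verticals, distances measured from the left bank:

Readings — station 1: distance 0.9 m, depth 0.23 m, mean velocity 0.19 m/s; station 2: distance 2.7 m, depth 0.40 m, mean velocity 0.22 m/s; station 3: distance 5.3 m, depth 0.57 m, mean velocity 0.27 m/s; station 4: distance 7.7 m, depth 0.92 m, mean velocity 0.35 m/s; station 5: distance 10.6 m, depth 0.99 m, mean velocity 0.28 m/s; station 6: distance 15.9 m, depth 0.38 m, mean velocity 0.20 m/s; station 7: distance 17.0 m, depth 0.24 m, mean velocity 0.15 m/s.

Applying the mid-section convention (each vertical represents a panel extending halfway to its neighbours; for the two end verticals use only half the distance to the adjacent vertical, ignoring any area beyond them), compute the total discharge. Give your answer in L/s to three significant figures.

w_1 = (2.7 − 0.9)/2 = 0.9 m; q_1 = 0.19 × 0.23 × 0.9 = 0.03933 m³/s
w_2 = (5.3 − 0.9)/2 = 2.2 m; q_2 = 0.22 × 0.40 × 2.2 = 0.1936 m³/s
w_3 = (7.7 − 2.7)/2 = 2.5 m; q_3 = 0.27 × 0.57 × 2.5 = 0.3848 m³/s
w_4 = (10.6 − 5.3)/2 = 2.65 m; q_4 = 0.35 × 0.92 × 2.65 = 0.8533 m³/s
w_5 = (15.9 − 7.7)/2 = 4.1 m; q_5 = 0.28 × 0.99 × 4.1 = 1.137 m³/s
w_6 = (17.0 − 10.6)/2 = 3.2 m; q_6 = 0.20 × 0.38 × 3.2 = 0.2432 m³/s
w_7 = (17.0 − 15.9)/2 = 0.55 m; q_7 = 0.15 × 0.24 × 0.55 = 0.01980 m³/s
Q = Σ qᵢ = 2.871 m³/s
= 2.871 × 1000 = 2871 L/s

2870 L/s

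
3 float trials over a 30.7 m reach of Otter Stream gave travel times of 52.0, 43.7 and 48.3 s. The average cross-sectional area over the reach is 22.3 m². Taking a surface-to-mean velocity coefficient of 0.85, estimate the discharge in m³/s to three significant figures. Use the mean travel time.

t̄ = (52.0 + 43.7 + 48.3) / 3 = 48 s
v_surface = L / t̄ = 30.7 / 48 = 0.6396 m/s
v_mean = 0.85 × 0.6396 = 0.5436 m/s
Q = A × v_mean = 22.3 × 0.5436 = 12.12 m³/s

12.1 m³/s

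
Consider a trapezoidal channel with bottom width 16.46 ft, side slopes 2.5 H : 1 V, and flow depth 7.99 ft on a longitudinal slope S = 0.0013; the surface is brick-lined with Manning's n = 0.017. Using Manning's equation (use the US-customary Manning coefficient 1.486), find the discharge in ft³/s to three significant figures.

2640 ft³/s

A = (b + z·y)·y = (16.46 + 2.5×7.99)×7.99 = 291.1 ft²
P = b + 2y√(1+z²) = 16.46 + 2×7.99×√(1+2.5²) = 59.49 ft
R = A/P = 291.1/59.49 = 4.894 ft
Q = (1.486/n)·A·R^(2/3)·S^(1/2) = (1.486/0.017) × 291.1 × 4.894^(2/3) × 0.0013^(1/2) = 2645 ft³/s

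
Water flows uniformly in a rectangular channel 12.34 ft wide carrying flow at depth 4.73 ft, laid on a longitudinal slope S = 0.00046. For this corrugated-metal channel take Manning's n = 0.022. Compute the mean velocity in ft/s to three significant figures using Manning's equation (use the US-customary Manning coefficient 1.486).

2.79 ft/s

A = b·y = 12.34 × 4.73 = 58.37 ft²
P = b + 2y = 12.34 + 2×4.73 = 21.80 ft
R = A/P = 58.37/21.80 = 2.677 ft
Q = (1.486/n)·A·R^(2/3)·S^(1/2) = (1.486/0.022) × 58.37 × 2.677^(2/3) × 0.00046^(1/2) = 163.0 ft³/s
V = Q/A = 163.0/58.37 = 2.793 ft/s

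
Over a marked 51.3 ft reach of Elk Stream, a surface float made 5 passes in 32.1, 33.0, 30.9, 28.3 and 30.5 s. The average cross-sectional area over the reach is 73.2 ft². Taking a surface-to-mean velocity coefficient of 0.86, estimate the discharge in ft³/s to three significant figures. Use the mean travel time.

104 ft³/s

t̄ = (32.1 + 33.0 + 30.9 + 28.3 + 30.5) / 5 = 30.96 s
v_surface = L / t̄ = 51.3 / 30.96 = 1.657 ft/s
v_mean = 0.86 × 1.657 = 1.425 ft/s
Q = A × v_mean = 73.2 × 1.425 = 104.3 ft³/s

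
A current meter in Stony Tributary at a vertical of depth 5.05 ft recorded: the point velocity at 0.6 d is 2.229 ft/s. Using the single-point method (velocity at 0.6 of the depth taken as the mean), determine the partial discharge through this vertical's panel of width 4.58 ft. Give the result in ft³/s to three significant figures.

v̄ = v₀.₆ = 2.229 ft/s
q = v̄ × d × w = 2.229 × 5.05 × 4.58 = 51.55 ft³/s

51.6 ft³/s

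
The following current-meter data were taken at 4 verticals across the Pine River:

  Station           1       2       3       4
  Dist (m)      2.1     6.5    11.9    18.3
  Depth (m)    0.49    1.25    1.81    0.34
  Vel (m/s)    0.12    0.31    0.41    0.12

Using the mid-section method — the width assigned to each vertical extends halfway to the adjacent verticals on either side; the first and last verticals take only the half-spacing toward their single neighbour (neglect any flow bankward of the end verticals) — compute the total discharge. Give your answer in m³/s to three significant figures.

6.54 m³/s

w_1 = (6.5 − 2.1)/2 = 2.2 m; q_1 = 0.12 × 0.49 × 2.2 = 0.1294 m³/s
w_2 = (11.9 − 2.1)/2 = 4.9 m; q_2 = 0.31 × 1.25 × 4.9 = 1.899 m³/s
w_3 = (18.3 − 6.5)/2 = 5.9 m; q_3 = 0.41 × 1.81 × 5.9 = 4.378 m³/s
w_4 = (18.3 − 11.9)/2 = 3.2 m; q_4 = 0.12 × 0.34 × 3.2 = 0.1306 m³/s
Q = Σ qᵢ = 6.537 m³/s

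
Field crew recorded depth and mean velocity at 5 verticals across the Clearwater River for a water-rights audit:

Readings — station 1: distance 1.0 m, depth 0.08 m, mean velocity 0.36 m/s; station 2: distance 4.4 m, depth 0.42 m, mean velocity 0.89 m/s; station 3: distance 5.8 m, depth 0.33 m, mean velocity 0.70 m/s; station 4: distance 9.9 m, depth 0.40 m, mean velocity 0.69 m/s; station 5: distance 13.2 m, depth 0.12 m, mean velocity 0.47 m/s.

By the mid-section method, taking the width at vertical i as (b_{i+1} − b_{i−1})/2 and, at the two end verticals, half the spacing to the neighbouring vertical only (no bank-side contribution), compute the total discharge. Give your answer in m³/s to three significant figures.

2.70 m³/s

w_1 = (4.4 − 1.0)/2 = 1.7 m; q_1 = 0.36 × 0.08 × 1.7 = 0.04896 m³/s
w_2 = (5.8 − 1.0)/2 = 2.4 m; q_2 = 0.89 × 0.42 × 2.4 = 0.8971 m³/s
w_3 = (9.9 − 4.4)/2 = 2.75 m; q_3 = 0.70 × 0.33 × 2.75 = 0.6353 m³/s
w_4 = (13.2 − 5.8)/2 = 3.7 m; q_4 = 0.69 × 0.40 × 3.7 = 1.021 m³/s
w_5 = (13.2 − 9.9)/2 = 1.65 m; q_5 = 0.47 × 0.12 × 1.65 = 0.09306 m³/s
Q = Σ qᵢ = 2.696 m³/s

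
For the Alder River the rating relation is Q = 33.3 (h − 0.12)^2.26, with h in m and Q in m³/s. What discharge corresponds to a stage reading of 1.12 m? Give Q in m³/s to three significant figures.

Q = 33.3 × (1.12 − 0.12)^2.26 = 33.3 × 1^2.26 = 33.30 m³/s

33.3 m³/s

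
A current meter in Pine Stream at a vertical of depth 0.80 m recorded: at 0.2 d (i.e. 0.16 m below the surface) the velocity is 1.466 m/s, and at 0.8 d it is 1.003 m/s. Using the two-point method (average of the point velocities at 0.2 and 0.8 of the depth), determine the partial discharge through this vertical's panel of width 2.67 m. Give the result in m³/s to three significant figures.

v̄ = (1.466 + 1.003) / 2 = 1.235 m/s
q = v̄ × d × w = 1.235 × 0.80 × 2.67 = 2.637 m³/s

2.64 m³/s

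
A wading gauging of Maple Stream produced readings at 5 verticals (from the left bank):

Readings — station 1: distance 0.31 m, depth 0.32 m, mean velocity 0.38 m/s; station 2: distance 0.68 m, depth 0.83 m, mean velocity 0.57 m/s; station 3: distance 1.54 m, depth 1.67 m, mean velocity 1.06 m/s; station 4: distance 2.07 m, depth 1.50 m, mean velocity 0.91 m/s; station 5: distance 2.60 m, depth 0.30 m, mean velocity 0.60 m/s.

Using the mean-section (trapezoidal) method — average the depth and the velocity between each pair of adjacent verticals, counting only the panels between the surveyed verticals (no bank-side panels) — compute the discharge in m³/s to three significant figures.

Panel 1-2: Δb = 0.37 m, d̄ = (0.32+0.83)/2 = 0.575, v̄ = (0.38+0.57)/2 = 0.475 → q = 0.37×0.575×0.475 = 0.1011 m³/s
Panel 2-3: Δb = 0.86 m, d̄ = (0.83+1.67)/2 = 1.25, v̄ = (0.57+1.06)/2 = 0.815 → q = 0.86×1.25×0.815 = 0.8761 m³/s
Panel 3-4: Δb = 0.53 m, d̄ = (1.67+1.50)/2 = 1.585, v̄ = (1.06+0.91)/2 = 0.985 → q = 0.53×1.585×0.985 = 0.8274 m³/s
Panel 4-5: Δb = 0.53 m, d̄ = (1.50+0.30)/2 = 0.9, v̄ = (0.91+0.60)/2 = 0.755 → q = 0.53×0.9×0.755 = 0.3601 m³/s
Q = Σ q = 2.165 m³/s

2.16 m³/s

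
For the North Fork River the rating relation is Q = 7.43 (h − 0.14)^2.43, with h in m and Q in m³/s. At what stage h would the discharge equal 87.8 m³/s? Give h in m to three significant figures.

2.90 m

h − h₀ = (Q/C)^(1/b) = (87.8/7.43)^(1/2.43) = 2.763 m
h = 0.14 + 2.763 = 2.903 m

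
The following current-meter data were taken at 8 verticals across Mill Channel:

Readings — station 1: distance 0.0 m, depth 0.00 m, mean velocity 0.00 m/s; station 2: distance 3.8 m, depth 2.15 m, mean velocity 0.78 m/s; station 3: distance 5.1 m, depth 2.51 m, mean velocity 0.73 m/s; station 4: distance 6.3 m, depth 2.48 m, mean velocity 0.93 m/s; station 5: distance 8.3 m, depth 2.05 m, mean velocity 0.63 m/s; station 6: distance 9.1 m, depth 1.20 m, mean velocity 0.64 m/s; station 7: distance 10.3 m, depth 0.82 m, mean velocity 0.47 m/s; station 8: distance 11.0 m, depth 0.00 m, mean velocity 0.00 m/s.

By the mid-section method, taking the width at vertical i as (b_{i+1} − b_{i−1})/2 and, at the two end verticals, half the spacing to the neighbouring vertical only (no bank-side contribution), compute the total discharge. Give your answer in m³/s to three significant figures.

13.2 m³/s

w_2 = (5.1 − 0.0)/2 = 2.55 m; q_2 = 0.78 × 2.15 × 2.55 = 4.276 m³/s
w_3 = (6.3 − 3.8)/2 = 1.25 m; q_3 = 0.73 × 2.51 × 1.25 = 2.290 m³/s
w_4 = (8.3 − 5.1)/2 = 1.6 m; q_4 = 0.93 × 2.48 × 1.6 = 3.690 m³/s
w_5 = (9.1 − 6.3)/2 = 1.4 m; q_5 = 0.63 × 2.05 × 1.4 = 1.808 m³/s
w_6 = (10.3 − 8.3)/2 = 1 m; q_6 = 0.64 × 1.20 × 1 = 0.7680 m³/s
w_7 = (11.0 − 9.1)/2 = 0.95 m; q_7 = 0.47 × 0.82 × 0.95 = 0.3661 m³/s
Stations 1, 8 contribute zero (depth or velocity is 0).
Q = Σ qᵢ = 13.20 m³/s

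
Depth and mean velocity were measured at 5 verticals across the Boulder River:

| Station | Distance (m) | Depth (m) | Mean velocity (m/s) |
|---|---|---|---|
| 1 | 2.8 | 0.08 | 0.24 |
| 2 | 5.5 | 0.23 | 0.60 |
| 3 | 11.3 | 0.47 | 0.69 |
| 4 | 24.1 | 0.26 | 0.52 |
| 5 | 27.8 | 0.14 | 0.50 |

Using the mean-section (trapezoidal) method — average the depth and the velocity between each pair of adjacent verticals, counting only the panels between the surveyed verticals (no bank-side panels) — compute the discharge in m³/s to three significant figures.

Panel 1-2: Δb = 2.7 m, d̄ = (0.08+0.23)/2 = 0.155, v̄ = (0.24+0.60)/2 = 0.42 → q = 2.7×0.155×0.42 = 0.1758 m³/s
Panel 2-3: Δb = 5.8 m, d̄ = (0.23+0.47)/2 = 0.35, v̄ = (0.60+0.69)/2 = 0.645 → q = 5.8×0.35×0.645 = 1.309 m³/s
Panel 3-4: Δb = 12.8 m, d̄ = (0.47+0.26)/2 = 0.365, v̄ = (0.69+0.52)/2 = 0.605 → q = 12.8×0.365×0.605 = 2.827 m³/s
Panel 4-5: Δb = 3.7 m, d̄ = (0.26+0.14)/2 = 0.2, v̄ = (0.52+0.50)/2 = 0.51 → q = 3.7×0.2×0.51 = 0.3774 m³/s
Q = Σ q = 4.689 m³/s

4.69 m³/s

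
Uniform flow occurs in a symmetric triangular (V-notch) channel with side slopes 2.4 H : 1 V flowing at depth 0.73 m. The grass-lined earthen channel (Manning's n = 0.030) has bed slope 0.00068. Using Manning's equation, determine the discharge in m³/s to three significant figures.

0.538 m³/s

A = z·y² = 2.4×0.73² = 1.279 m²
P = 2y√(1+z²) = 2×0.73×√(1+2.4²) = 3.796 m
R = A/P = 1.279/3.796 = 0.3369 m
Q = (1/n)·A·R^(2/3)·S^(1/2) = (1/0.030) × 1.279 × 0.3369^(2/3) × 0.00068^(1/2) = 0.5383 m³/s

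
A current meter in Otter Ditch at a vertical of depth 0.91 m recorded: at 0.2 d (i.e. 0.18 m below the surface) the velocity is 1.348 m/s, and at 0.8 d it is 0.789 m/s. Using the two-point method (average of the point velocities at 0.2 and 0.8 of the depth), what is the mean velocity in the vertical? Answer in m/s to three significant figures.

v̄ = (1.348 + 0.789) / 2 = 1.069 m/s

1.07 m/s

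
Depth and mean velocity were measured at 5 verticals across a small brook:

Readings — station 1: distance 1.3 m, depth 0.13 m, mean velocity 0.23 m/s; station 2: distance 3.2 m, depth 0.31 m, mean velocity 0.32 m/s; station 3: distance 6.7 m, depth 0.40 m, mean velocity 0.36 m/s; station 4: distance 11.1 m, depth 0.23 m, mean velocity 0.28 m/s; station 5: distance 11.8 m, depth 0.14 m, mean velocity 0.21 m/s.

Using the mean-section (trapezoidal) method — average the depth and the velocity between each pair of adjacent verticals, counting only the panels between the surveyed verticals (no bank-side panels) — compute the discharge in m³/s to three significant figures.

1.01 m³/s

Panel 1-2: Δb = 1.9 m, d̄ = (0.13+0.31)/2 = 0.22, v̄ = (0.23+0.32)/2 = 0.275 → q = 1.9×0.22×0.275 = 0.1150 m³/s
Panel 2-3: Δb = 3.5 m, d̄ = (0.31+0.40)/2 = 0.355, v̄ = (0.32+0.36)/2 = 0.34 → q = 3.5×0.355×0.34 = 0.4225 m³/s
Panel 3-4: Δb = 4.4 m, d̄ = (0.40+0.23)/2 = 0.315, v̄ = (0.36+0.28)/2 = 0.32 → q = 4.4×0.315×0.32 = 0.4435 m³/s
Panel 4-5: Δb = 0.7 m, d̄ = (0.23+0.14)/2 = 0.185, v̄ = (0.28+0.21)/2 = 0.245 → q = 0.7×0.185×0.245 = 0.03173 m³/s
Q = Σ q = 1.013 m³/s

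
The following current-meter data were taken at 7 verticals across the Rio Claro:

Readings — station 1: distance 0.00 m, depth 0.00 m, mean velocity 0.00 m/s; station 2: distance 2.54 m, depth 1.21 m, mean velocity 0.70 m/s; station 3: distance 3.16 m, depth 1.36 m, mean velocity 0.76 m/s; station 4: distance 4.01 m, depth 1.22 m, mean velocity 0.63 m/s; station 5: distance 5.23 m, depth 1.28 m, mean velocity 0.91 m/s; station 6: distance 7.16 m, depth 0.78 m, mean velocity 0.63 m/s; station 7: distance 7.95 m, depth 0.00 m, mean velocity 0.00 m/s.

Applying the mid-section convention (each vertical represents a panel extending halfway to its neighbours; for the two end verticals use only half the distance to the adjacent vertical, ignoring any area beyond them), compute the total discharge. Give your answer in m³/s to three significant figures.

w_2 = (3.16 − 0.00)/2 = 1.58 m; q_2 = 0.70 × 1.21 × 1.58 = 1.338 m³/s
w_3 = (4.01 − 2.54)/2 = 0.735 m; q_3 = 0.76 × 1.36 × 0.735 = 0.7597 m³/s
w_4 = (5.23 − 3.16)/2 = 1.035 m; q_4 = 0.63 × 1.22 × 1.035 = 0.7955 m³/s
w_5 = (7.16 − 4.01)/2 = 1.575 m; q_5 = 0.91 × 1.28 × 1.575 = 1.835 m³/s
w_6 = (7.95 − 5.23)/2 = 1.36 m; q_6 = 0.63 × 0.78 × 1.36 = 0.6683 m³/s
Stations 1, 7 contribute zero (depth or velocity is 0).
Q = Σ qᵢ = 5.396 m³/s

5.40 m³/s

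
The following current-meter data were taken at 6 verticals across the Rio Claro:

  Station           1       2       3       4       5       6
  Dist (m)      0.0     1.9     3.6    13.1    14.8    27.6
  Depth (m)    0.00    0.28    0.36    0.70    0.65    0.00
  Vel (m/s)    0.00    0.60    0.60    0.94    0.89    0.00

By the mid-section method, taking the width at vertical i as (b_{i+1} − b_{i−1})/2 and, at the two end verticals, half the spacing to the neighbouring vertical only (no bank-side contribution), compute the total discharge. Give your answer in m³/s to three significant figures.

9.39 m³/s

w_2 = (3.6 − 0.0)/2 = 1.8 m; q_2 = 0.60 × 0.28 × 1.8 = 0.3024 m³/s
w_3 = (13.1 − 1.9)/2 = 5.6 m; q_3 = 0.60 × 0.36 × 5.6 = 1.210 m³/s
w_4 = (14.8 − 3.6)/2 = 5.6 m; q_4 = 0.94 × 0.70 × 5.6 = 3.685 m³/s
w_5 = (27.6 − 13.1)/2 = 7.25 m; q_5 = 0.89 × 0.65 × 7.25 = 4.194 m³/s
Stations 1, 6 contribute zero (depth or velocity is 0).
Q = Σ qᵢ = 9.391 m³/s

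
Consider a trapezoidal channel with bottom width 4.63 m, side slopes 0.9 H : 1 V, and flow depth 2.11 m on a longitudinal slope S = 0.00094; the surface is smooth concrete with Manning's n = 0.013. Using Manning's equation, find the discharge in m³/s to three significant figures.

39.4 m³/s

A = (b + z·y)·y = (4.63 + 0.9×2.11)×2.11 = 13.78 m²
P = b + 2y√(1+z²) = 4.63 + 2×2.11×√(1+0.9²) = 10.31 m
R = A/P = 13.78/10.31 = 1.337 m
Q = (1/n)·A·R^(2/3)·S^(1/2) = (1/0.013) × 13.78 × 1.337^(2/3) × 0.00094^(1/2) = 39.42 m³/s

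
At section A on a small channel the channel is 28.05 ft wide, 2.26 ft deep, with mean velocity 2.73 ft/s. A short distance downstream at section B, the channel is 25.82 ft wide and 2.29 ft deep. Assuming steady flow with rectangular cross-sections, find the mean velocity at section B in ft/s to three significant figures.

2.93 ft/s

Q = A₁V₁ = (28.05×2.26) × 2.73 = 173.1 ft³/s
A₂ = 25.82 × 2.29 = 59.13 ft²
V₂ = Q/A₂ = 173.1/59.13 = 2.927 ft/s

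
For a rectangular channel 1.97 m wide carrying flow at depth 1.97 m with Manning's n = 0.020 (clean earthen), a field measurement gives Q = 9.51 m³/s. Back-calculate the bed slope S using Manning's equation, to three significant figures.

A = b·y = 1.97 × 1.97 = 3.881 m²
P = b + 2y = 1.97 + 2×1.97 = 5.910 m
R = A/P = 3.881/5.910 = 0.6567 m
S = (Q·n / (1·A·R^(2/3)))² = (9.51×0.020 / (1×3.881×0.7555))² = 0.004208

0.00421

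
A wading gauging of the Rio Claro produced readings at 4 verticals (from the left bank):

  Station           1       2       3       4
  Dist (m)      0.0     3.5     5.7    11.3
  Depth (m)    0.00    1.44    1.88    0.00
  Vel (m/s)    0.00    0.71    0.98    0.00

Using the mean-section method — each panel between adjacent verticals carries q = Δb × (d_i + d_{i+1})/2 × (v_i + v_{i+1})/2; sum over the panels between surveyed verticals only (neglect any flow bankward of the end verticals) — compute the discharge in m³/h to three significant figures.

23600 m³/h

Panel 1-2: Δb = 3.5 m, d̄ = (0.00+1.44)/2 = 0.72, v̄ = (0.00+0.71)/2 = 0.355 → q = 3.5×0.72×0.355 = 0.8946 m³/s
Panel 2-3: Δb = 2.2 m, d̄ = (1.44+1.88)/2 = 1.66, v̄ = (0.71+0.98)/2 = 0.845 → q = 2.2×1.66×0.845 = 3.086 m³/s
Panel 3-4: Δb = 5.6 m, d̄ = (1.88+0.00)/2 = 0.94, v̄ = (0.98+0.00)/2 = 0.49 → q = 5.6×0.94×0.49 = 2.579 m³/s
Q = Σ q = 6.560 m³/s
= 6.560 × 3600 = 23620 m³/h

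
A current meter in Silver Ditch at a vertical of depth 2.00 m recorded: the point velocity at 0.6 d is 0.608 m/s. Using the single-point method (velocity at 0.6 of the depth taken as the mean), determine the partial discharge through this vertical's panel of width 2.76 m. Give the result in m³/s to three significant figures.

v̄ = v₀.₆ = 0.608 m/s
q = v̄ × d × w = 0.6080 × 2.00 × 2.76 = 3.356 m³/s

3.36 m³/s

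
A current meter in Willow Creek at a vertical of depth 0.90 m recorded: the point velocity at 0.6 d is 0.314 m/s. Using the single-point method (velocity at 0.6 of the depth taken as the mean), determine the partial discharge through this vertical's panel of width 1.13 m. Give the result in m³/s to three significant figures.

v̄ = v₀.₆ = 0.314 m/s
q = v̄ × d × w = 0.3140 × 0.90 × 1.13 = 0.3193 m³/s

0.319 m³/s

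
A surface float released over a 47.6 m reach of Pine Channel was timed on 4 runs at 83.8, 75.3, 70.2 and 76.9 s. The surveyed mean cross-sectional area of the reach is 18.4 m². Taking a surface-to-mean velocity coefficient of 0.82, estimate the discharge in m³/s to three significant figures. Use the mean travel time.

t̄ = (83.8 + 75.3 + 70.2 + 76.9) / 4 = 76.55 s
v_surface = L / t̄ = 47.6 / 76.55 = 0.6218 m/s
v_mean = 0.82 × 0.6218 = 0.5099 m/s
Q = A × v_mean = 18.4 × 0.5099 = 9.382 m³/s

9.38 m³/s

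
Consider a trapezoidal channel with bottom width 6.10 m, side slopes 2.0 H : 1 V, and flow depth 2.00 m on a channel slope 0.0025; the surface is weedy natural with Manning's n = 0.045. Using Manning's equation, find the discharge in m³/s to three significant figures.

27.3 m³/s

A = (b + z·y)·y = (6.10 + 2.0×2.00)×2.00 = 20.20 m²
P = b + 2y√(1+z²) = 6.10 + 2×2.00×√(1+2.0²) = 15.04 m
R = A/P = 20.20/15.04 = 1.343 m
Q = (1/n)·A·R^(2/3)·S^(1/2) = (1/0.045) × 20.20 × 1.343^(2/3) × 0.0025^(1/2) = 27.32 m³/s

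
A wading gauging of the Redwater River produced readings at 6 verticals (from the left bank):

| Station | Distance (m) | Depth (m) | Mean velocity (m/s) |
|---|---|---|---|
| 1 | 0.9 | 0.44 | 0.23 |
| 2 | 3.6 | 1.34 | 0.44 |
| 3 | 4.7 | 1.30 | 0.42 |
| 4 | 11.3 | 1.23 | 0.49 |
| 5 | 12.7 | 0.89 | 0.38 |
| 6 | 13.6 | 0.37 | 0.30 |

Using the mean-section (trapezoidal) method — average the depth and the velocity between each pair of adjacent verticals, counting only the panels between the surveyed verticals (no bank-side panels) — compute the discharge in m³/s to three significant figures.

Panel 1-2: Δb = 2.7 m, d̄ = (0.44+1.34)/2 = 0.89, v̄ = (0.23+0.44)/2 = 0.335 → q = 2.7×0.89×0.335 = 0.8050 m³/s
Panel 2-3: Δb = 1.1 m, d̄ = (1.34+1.30)/2 = 1.32, v̄ = (0.44+0.42)/2 = 0.43 → q = 1.1×1.32×0.43 = 0.6244 m³/s
Panel 3-4: Δb = 6.6 m, d̄ = (1.30+1.23)/2 = 1.265, v̄ = (0.42+0.49)/2 = 0.455 → q = 6.6×1.265×0.455 = 3.799 m³/s
Panel 4-5: Δb = 1.4 m, d̄ = (1.23+0.89)/2 = 1.06, v̄ = (0.49+0.38)/2 = 0.435 → q = 1.4×1.06×0.435 = 0.6455 m³/s
Panel 5-6: Δb = 0.9 m, d̄ = (0.89+0.37)/2 = 0.63, v̄ = (0.38+0.30)/2 = 0.34 → q = 0.9×0.63×0.34 = 0.1928 m³/s
Q = Σ q = 6.066 m³/s

6.07 m³/s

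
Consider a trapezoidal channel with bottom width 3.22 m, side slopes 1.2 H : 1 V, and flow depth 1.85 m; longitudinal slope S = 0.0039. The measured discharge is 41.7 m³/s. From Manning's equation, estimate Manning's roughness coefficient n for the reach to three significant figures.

A = (b + z·y)·y = (3.22 + 1.2×1.85)×1.85 = 10.06 m²
P = b + 2y√(1+z²) = 3.22 + 2×1.85×√(1+1.2²) = 9.000 m
R = A/P = 10.06/9.000 = 1.118 m
n = (1/Q)·A·R^(2/3)·S^(1/2) = (1/41.7) × 10.06 × 1.077 × 0.06245 = 0.01624

0.0162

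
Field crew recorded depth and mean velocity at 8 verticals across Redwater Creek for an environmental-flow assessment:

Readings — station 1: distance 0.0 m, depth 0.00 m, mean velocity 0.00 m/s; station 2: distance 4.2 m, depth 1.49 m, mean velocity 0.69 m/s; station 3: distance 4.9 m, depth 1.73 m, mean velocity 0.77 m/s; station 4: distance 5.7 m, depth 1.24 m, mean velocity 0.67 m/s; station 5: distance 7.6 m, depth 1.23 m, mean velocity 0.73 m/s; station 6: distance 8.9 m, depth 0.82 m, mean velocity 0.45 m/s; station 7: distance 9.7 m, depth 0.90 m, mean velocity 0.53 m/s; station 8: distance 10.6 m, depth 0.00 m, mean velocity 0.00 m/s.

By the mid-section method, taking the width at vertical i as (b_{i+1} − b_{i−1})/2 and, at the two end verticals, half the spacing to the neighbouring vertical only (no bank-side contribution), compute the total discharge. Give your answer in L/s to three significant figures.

w_2 = (4.9 − 0.0)/2 = 2.45 m; q_2 = 0.69 × 1.49 × 2.45 = 2.519 m³/s
w_3 = (5.7 − 4.2)/2 = 0.75 m; q_3 = 0.77 × 1.73 × 0.75 = 0.9991 m³/s
w_4 = (7.6 − 4.9)/2 = 1.35 m; q_4 = 0.67 × 1.24 × 1.35 = 1.122 m³/s
w_5 = (8.9 − 5.7)/2 = 1.6 m; q_5 = 0.73 × 1.23 × 1.6 = 1.437 m³/s
w_6 = (9.7 − 7.6)/2 = 1.05 m; q_6 = 0.45 × 0.82 × 1.05 = 0.3875 m³/s
w_7 = (10.6 − 8.9)/2 = 0.85 m; q_7 = 0.53 × 0.90 × 0.85 = 0.4055 m³/s
Stations 1, 8 contribute zero (depth or velocity is 0).
Q = Σ qᵢ = 6.869 m³/s
= 6.869 × 1000 = 6869 L/s

6870 L/s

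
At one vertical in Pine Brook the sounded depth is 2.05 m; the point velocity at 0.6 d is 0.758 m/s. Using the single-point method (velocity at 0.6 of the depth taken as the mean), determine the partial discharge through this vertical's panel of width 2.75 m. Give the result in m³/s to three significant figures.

v̄ = v₀.₆ = 0.758 m/s
q = v̄ × d × w = 0.7580 × 2.05 × 2.75 = 4.273 m³/s

4.27 m³/s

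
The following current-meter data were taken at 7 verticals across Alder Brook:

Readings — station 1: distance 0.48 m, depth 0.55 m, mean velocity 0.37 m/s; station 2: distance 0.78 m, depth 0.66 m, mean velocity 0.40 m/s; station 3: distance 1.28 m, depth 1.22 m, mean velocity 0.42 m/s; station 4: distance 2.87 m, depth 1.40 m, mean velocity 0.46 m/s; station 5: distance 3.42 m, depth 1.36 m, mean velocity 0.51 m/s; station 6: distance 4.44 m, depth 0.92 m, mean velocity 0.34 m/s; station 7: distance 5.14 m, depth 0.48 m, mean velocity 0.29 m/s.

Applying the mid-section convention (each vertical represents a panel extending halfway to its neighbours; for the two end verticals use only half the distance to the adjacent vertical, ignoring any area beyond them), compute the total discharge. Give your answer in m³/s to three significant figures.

2.22 m³/s

w_1 = (0.78 − 0.48)/2 = 0.15 m; q_1 = 0.37 × 0.55 × 0.15 = 0.03053 m³/s
w_2 = (1.28 − 0.48)/2 = 0.4 m; q_2 = 0.40 × 0.66 × 0.4 = 0.1056 m³/s
w_3 = (2.87 − 0.78)/2 = 1.045 m; q_3 = 0.42 × 1.22 × 1.045 = 0.5355 m³/s
w_4 = (3.42 − 1.28)/2 = 1.07 m; q_4 = 0.46 × 1.40 × 1.07 = 0.6891 m³/s
w_5 = (4.44 − 2.87)/2 = 0.785 m; q_5 = 0.51 × 1.36 × 0.785 = 0.5445 m³/s
w_6 = (5.14 − 3.42)/2 = 0.86 m; q_6 = 0.34 × 0.92 × 0.86 = 0.2690 m³/s
w_7 = (5.14 − 4.44)/2 = 0.35 m; q_7 = 0.29 × 0.48 × 0.35 = 0.04872 m³/s
Q = Σ qᵢ = 2.223 m³/s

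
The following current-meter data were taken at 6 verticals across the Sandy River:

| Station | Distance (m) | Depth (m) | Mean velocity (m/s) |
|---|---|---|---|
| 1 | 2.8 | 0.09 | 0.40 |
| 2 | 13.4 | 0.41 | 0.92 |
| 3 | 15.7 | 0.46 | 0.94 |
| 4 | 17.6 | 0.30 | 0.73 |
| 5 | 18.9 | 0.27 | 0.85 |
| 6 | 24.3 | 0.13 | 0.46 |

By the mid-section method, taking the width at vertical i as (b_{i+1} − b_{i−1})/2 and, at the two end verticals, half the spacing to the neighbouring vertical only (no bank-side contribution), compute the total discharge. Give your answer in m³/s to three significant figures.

w_1 = (13.4 − 2.8)/2 = 5.3 m; q_1 = 0.40 × 0.09 × 5.3 = 0.1908 m³/s
w_2 = (15.7 − 2.8)/2 = 6.45 m; q_2 = 0.92 × 0.41 × 6.45 = 2.433 m³/s
w_3 = (17.6 − 13.4)/2 = 2.1 m; q_3 = 0.94 × 0.46 × 2.1 = 0.9080 m³/s
w_4 = (18.9 − 15.7)/2 = 1.6 m; q_4 = 0.73 × 0.30 × 1.6 = 0.3504 m³/s
w_5 = (24.3 − 17.6)/2 = 3.35 m; q_5 = 0.85 × 0.27 × 3.35 = 0.7688 m³/s
w_6 = (24.3 − 18.9)/2 = 2.7 m; q_6 = 0.46 × 0.13 × 2.7 = 0.1615 m³/s
Q = Σ qᵢ = 4.812 m³/s

4.81 m³/s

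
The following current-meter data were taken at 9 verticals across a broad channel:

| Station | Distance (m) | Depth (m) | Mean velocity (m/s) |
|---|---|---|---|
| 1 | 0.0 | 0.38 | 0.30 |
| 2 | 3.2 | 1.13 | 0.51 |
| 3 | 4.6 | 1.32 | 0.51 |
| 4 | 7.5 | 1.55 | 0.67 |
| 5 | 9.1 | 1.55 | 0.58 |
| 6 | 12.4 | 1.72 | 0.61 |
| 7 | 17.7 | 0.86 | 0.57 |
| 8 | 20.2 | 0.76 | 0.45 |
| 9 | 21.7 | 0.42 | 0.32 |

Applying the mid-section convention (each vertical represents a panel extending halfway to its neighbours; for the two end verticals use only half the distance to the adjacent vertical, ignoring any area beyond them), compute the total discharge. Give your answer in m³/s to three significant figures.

w_1 = (3.2 − 0.0)/2 = 1.6 m; q_1 = 0.30 × 0.38 × 1.6 = 0.1824 m³/s
w_2 = (4.6 − 0.0)/2 = 2.3 m; q_2 = 0.51 × 1.13 × 2.3 = 1.325 m³/s
w_3 = (7.5 − 3.2)/2 = 2.15 m; q_3 = 0.51 × 1.32 × 2.15 = 1.447 m³/s
w_4 = (9.1 − 4.6)/2 = 2.25 m; q_4 = 0.67 × 1.55 × 2.25 = 2.337 m³/s
w_5 = (12.4 − 7.5)/2 = 2.45 m; q_5 = 0.58 × 1.55 × 2.45 = 2.203 m³/s
w_6 = (17.7 − 9.1)/2 = 4.3 m; q_6 = 0.61 × 1.72 × 4.3 = 4.512 m³/s
w_7 = (20.2 − 12.4)/2 = 3.9 m; q_7 = 0.57 × 0.86 × 3.9 = 1.912 m³/s
w_8 = (21.7 − 17.7)/2 = 2 m; q_8 = 0.45 × 0.76 × 2 = 0.6840 m³/s
w_9 = (21.7 − 20.2)/2 = 0.75 m; q_9 = 0.32 × 0.42 × 0.75 = 0.1008 m³/s
Q = Σ qᵢ = 14.70 m³/s

14.7 m³/s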